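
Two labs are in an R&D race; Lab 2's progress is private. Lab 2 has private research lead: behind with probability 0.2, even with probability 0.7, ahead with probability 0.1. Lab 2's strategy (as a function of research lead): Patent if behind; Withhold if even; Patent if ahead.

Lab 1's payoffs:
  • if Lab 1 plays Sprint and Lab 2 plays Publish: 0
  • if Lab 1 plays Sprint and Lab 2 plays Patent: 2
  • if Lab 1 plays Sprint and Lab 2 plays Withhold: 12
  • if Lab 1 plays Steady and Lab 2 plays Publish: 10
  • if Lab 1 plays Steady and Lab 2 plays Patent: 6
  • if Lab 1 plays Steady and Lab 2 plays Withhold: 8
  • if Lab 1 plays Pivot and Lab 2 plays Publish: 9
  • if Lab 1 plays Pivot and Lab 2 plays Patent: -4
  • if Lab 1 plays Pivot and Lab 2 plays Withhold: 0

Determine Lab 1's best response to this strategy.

E[Sprint] = 0.2·(2) + 0.7·(12) + 0.1·(2) = 9
E[Steady] = 0.2·(6) + 0.7·(8) + 0.1·(6) = 7.4
E[Pivot] = 0.2·(-4) + 0.7·(0) + 0.1·(-4) = -1.2
Best response: Sprint (9 is the largest).

Sprint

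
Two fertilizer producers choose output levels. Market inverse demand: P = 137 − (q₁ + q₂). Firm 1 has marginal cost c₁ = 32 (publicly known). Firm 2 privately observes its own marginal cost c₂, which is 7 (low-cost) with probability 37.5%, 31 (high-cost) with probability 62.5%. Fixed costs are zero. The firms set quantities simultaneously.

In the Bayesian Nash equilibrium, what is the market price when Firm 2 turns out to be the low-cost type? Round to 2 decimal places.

56.17

Firm 2 with cost c maximizes (137 − (q₁+q₂) − c)·q₂, giving q₂(c) = (137 − c − q₁)/2.
E[c₂] = 0.375·7 + 0.625·31 = 22
Firm 1's FOC against E[q₂] yields q₁ = (137 − 2·32 + E[c₂])/3 = (137 − 64 + 22)/3 = 31.6667.
q₂(low-cost) = 49.1667, so P = 137 − (31.6667 + 49.1667) = 56.1667.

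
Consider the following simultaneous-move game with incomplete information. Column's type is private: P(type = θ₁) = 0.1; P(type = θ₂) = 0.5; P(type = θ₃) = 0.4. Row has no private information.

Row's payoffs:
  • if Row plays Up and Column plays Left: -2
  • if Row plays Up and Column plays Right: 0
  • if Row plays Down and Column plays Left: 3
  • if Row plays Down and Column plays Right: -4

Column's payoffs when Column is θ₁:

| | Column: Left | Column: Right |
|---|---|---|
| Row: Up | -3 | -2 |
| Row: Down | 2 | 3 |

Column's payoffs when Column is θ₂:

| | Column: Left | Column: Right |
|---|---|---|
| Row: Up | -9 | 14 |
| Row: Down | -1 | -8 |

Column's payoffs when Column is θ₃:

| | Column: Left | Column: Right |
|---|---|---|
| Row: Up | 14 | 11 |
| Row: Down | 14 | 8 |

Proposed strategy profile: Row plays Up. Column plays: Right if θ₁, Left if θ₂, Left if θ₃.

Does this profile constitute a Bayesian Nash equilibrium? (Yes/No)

No

A profile is a BNE iff every type of every player is best-responding given beliefs about the other side.
Row plays Up: E[Up] = 0.1·(0) + 0.5·(-2) + 0.4·(-2) = -1.8; E[Down] = 2.3. Not best-responding. ✗
Column (type θ₁), facing Up: Left gives -3, Right gives -2. Proposed Right is best. ✓
Column (type θ₂), facing Up: Left gives -9, Right gives 14. Proposed Left is not best — profitable deviation exists. ✗
Column (type θ₃), facing Up: Left gives 14, Right gives 11. Proposed Left is best. ✓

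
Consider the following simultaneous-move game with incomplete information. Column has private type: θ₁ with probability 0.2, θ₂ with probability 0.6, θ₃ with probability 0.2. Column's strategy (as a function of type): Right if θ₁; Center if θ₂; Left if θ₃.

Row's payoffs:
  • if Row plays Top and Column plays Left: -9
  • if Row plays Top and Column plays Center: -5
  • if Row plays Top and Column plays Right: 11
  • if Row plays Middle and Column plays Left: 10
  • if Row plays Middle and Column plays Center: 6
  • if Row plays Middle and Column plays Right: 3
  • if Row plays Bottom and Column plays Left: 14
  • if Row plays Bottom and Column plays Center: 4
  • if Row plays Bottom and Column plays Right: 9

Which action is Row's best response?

Bottom

Compute Row's expected payoff for each action, taking the expectation over Column's type.
E[Top] = 0.2·(11) + 0.6·(-5) + 0.2·(-9) = -2.6
E[Middle] = 0.2·(3) + 0.6·(6) + 0.2·(10) = 6.2
E[Bottom] = 0.2·(9) + 0.6·(4) + 0.2·(14) = 7
Best response: Bottom (7 is the largest).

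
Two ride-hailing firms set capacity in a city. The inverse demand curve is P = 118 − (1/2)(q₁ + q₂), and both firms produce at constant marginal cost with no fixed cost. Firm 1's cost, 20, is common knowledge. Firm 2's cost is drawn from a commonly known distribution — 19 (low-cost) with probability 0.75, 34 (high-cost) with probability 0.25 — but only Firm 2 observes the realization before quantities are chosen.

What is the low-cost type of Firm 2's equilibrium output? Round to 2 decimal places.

Type-c best response for Firm 2: q₂(c) = (118 − c) − q₁/2.
Firm 1 maximizes expected profit; its first-order condition is 118 − q₁ − (1/2)E[q₂] − 20 = 0.
Substituting E[q₂] and solving: E[c₂] = 22.75, so q₁ = (118 − 2·20 + 22.75)/(3/2) = 67.1667.
q₂(low-cost) = (118 − 19 − (1/2)·67.1667) = 65.4167.

65.42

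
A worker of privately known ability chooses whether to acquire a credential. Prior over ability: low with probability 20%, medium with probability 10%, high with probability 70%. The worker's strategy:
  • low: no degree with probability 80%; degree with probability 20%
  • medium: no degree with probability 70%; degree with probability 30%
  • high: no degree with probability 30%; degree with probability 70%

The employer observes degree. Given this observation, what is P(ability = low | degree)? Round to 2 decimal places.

0.07

P(degree) = 0.2·0.2 + 0.1·0.3 + 0.7·0.7 = 0.56
P(low | degree) = (0.2·0.2) / 0.56 = 0.04 / 0.56 = 0.0714286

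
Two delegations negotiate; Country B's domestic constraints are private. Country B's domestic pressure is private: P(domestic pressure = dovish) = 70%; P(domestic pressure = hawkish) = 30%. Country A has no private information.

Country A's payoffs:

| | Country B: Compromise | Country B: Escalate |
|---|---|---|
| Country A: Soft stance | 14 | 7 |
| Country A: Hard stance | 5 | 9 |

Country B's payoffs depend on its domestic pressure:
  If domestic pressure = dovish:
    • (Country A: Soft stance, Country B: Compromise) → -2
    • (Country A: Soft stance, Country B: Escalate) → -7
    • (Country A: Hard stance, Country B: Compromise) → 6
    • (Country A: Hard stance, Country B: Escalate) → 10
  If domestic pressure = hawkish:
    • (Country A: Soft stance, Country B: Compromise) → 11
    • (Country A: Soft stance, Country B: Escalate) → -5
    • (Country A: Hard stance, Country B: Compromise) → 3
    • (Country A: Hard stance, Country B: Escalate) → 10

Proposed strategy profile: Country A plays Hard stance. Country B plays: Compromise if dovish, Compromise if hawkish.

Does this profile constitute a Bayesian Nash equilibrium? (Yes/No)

No

Country A plays Hard stance: E[Hard stance] = 0.7·(5) + 0.3·(5) = 5; E[Soft stance] = 14. Not best-responding. ✗
Country B (domestic pressure dovish), facing Hard stance: Compromise gives 6, Escalate gives 10. Proposed Compromise is not best — profitable deviation exists. ✗
Country B (domestic pressure hawkish), facing Hard stance: Compromise gives 3, Escalate gives 10. Proposed Compromise is not best — profitable deviation exists. ✗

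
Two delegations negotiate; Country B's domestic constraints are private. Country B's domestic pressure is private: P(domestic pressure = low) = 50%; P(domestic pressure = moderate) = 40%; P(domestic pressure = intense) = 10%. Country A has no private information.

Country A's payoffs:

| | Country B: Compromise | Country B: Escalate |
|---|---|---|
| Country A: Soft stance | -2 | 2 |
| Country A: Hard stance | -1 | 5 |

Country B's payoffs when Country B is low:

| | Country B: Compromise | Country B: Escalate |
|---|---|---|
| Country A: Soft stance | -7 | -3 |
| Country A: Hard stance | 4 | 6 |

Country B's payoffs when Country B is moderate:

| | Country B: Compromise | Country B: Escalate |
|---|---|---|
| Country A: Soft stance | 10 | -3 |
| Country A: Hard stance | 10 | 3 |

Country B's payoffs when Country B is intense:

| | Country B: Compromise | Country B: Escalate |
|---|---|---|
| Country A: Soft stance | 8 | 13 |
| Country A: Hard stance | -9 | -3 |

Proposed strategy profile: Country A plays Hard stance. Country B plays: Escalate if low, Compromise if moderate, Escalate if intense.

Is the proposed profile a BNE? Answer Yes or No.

Yes

Country A plays Hard stance: E[Hard stance] = 0.5·(5) + 0.4·(-1) + 0.1·(5) = 2.6; E[Soft stance] = 0.4. Best-responding. ✓
Country B (domestic pressure low), facing Hard stance: Compromise gives 4, Escalate gives 6. Proposed Escalate is best. ✓
Country B (domestic pressure moderate), facing Hard stance: Compromise gives 10, Escalate gives 3. Proposed Compromise is best. ✓
Country B (domestic pressure intense), facing Hard stance: Compromise gives -9, Escalate gives -3. Proposed Escalate is best. ✓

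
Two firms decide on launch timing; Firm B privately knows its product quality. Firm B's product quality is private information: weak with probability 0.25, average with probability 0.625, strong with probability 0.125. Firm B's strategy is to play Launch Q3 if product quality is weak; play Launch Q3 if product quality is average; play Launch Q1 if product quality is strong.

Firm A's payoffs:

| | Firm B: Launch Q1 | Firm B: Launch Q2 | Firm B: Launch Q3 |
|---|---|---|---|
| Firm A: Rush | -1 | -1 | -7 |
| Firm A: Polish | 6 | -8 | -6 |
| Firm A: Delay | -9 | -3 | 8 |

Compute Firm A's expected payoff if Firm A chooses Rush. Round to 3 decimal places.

-6.250

E[Rush] = 0.25·(-7) + 0.625·(-7) + 0.125·(-1) = (-1.75) + (-4.375) + (-0.125) = -6.25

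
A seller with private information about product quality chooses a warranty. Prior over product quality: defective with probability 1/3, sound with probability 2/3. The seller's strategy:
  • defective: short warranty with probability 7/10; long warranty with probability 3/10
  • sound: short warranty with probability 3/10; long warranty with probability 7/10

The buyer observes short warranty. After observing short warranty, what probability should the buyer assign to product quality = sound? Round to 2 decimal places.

0.46

Apply Bayes' rule using the sender's strategy as the likelihood.
P(short warranty) = (1/3)·(7/10) + (2/3)·(3/10) = 13/30
P(sound | short warranty) = ((2/3)·(3/10)) / (13/30) = (1/5) / (13/30) = 6/13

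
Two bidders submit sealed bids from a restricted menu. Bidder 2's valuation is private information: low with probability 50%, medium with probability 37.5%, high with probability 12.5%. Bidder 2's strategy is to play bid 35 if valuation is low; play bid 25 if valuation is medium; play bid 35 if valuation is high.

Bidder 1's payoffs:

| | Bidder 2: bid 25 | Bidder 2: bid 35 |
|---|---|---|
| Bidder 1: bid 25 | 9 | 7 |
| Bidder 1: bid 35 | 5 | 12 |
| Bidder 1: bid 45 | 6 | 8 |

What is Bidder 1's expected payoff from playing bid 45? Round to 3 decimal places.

Take the expectation over Bidder 2's valuation, weighting each type's action by its prior probability.
E[bid 45] = 0.5·8 + 0.375·6 + 0.125·8 = 4 + 2.25 + 1 = 7.25

7.250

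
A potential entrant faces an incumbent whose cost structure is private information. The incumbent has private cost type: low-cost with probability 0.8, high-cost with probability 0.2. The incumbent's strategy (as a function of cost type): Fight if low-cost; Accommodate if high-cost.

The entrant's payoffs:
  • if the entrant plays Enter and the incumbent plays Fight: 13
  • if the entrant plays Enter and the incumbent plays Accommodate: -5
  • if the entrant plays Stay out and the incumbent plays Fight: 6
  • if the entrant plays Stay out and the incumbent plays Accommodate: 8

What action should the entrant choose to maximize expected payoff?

Enter

E[Enter] = 0.8·(13) + 0.2·(-5) = 9.4
E[Stay out] = 0.8·(6) + 0.2·(8) = 6.4
Best response: Enter (9.4 is the largest).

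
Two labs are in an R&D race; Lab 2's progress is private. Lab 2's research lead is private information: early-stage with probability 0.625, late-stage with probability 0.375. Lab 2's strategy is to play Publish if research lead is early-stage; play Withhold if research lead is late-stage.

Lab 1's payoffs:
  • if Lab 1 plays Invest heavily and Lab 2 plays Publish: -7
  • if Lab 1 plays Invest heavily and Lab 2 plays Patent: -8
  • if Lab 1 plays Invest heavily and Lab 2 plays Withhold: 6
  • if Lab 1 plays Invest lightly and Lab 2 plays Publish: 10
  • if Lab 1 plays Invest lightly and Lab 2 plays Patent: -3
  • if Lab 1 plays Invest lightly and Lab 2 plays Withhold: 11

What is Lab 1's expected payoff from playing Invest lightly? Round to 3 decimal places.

E[Invest lightly] = 0.625·10 + 0.375·11 = 6.25 + 4.125 = 10.375

10.375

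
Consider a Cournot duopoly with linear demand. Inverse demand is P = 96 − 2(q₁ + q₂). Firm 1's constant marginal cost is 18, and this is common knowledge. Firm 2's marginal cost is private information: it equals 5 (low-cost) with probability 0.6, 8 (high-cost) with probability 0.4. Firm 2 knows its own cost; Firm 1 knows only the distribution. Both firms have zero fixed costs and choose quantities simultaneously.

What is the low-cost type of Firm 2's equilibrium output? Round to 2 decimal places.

Each type of Firm 2 best-responds to q₁; Firm 1 best-responds to the expected q₂ over Firm 2's types.
Firm 2 with cost c maximizes (96 − 2(q₁+q₂) − c)·q₂, giving q₂(c) = (96 − c − 2q₁)/4.
E[c₂] = 0.6·5 + 0.4·8 = 6.2
Firm 1's FOC against E[q₂] yields q₁ = (96 − 2·18 + E[c₂])/6 = (96 − 36 + 6.2)/6 = 11.0333.
q₂(low-cost) = (96 − 5 − 2·11.0333)/4 = 17.2333.

17.23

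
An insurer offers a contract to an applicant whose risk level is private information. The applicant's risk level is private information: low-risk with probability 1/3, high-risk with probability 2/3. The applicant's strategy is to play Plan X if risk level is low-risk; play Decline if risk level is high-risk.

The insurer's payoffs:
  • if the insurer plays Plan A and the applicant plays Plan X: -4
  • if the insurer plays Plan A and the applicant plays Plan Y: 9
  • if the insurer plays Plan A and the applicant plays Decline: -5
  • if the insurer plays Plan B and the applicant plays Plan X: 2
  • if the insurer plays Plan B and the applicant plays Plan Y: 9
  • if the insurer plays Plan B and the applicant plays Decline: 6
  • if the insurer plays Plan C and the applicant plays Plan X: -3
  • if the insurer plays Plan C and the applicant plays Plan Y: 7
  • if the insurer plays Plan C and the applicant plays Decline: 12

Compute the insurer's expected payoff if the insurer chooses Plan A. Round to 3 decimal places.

-4.667

E[Plan A] = 1/3·(-4) + 2/3·(-5) = (-4/3) + (-10/3) = -14/3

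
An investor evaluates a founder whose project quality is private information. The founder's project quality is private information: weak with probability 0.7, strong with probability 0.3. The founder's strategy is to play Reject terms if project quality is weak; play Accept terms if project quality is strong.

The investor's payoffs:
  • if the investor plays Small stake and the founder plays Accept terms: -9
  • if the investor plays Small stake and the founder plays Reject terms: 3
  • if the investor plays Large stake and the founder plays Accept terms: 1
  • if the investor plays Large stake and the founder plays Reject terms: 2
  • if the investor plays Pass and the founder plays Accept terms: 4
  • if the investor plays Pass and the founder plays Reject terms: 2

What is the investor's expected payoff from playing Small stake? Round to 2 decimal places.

Take the expectation over the founder's project quality, weighting each type's action by its prior probability.
E[Small stake] = 0.7·3 + 0.3·(-9) = 2.1 + (-2.7) = -0.6

-0.60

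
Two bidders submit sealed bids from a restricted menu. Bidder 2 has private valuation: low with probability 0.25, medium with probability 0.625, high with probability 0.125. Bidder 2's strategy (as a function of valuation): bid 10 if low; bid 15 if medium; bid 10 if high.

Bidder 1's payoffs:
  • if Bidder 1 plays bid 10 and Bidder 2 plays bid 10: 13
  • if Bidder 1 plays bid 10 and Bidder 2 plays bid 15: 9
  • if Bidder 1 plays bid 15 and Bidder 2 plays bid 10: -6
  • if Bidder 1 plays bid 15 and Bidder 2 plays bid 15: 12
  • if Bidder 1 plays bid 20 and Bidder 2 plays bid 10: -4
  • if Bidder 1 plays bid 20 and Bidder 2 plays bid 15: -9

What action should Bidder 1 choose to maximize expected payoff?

bid 10

Compute Bidder 1's expected payoff for each action, taking the expectation over Bidder 2's type.
E[bid 10] = 0.25·(13) + 0.625·(9) + 0.125·(13) = 10.5
E[bid 15] = 0.25·(-6) + 0.625·(12) + 0.125·(-6) = 5.25
E[bid 20] = 0.25·(-4) + 0.625·(-9) + 0.125·(-4) = -7.125
Best response: bid 10 (10.5 is the largest).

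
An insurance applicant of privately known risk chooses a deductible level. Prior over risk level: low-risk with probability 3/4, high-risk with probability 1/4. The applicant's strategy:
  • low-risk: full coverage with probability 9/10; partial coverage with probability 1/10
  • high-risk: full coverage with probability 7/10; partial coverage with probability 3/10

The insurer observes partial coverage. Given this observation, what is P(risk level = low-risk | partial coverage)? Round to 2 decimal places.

0.50

P(partial coverage) = (3/4)·(1/10) + (1/4)·(3/10) = 3/20
P(low-risk | partial coverage) = ((3/4)·(1/10)) / (3/20) = (3/40) / (3/20) = 1/2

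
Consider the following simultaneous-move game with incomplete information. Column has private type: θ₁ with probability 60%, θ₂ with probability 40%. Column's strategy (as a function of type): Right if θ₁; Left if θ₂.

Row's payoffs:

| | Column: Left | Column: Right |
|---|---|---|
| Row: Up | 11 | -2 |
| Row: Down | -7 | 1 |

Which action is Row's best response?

Up

E[Up] = 0.6·(-2) + 0.4·(11) = 3.2
E[Down] = 0.6·(1) + 0.4·(-7) = -2.2
Best response: Up (3.2 is the largest).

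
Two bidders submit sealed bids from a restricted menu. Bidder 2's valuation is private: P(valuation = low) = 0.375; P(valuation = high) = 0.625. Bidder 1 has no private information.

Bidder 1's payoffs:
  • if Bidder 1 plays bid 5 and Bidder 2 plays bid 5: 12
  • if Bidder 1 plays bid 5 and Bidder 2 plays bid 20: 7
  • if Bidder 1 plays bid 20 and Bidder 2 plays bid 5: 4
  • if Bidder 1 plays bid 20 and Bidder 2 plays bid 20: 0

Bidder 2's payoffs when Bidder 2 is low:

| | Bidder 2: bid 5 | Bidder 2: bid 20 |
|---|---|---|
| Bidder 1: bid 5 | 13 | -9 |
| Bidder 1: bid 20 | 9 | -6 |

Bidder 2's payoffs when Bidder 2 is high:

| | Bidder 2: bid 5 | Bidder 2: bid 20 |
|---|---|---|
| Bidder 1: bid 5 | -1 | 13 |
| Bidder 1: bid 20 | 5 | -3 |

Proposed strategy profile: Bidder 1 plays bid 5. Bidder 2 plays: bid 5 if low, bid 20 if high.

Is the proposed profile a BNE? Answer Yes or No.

Bidder 1 plays bid 5: E[bid 5] = 0.375·(12) + 0.625·(7) = 8.875; E[bid 20] = 1.5. Best-responding. ✓
Bidder 2 (valuation low), facing bid 5: bid 5 gives 13, bid 20 gives -9. Proposed bid 5 is best. ✓
Bidder 2 (valuation high), facing bid 5: bid 5 gives -1, bid 20 gives 13. Proposed bid 20 is best. ✓

Yes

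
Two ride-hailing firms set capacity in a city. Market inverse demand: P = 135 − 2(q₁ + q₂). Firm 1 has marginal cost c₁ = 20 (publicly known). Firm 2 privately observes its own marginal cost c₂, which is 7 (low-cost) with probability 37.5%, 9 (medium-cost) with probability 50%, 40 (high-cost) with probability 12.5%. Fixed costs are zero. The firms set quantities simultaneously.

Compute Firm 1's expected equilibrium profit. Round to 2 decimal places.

Firm 2 with cost c maximizes (135 − 2(q₁+q₂) − c)·q₂, giving q₂(c) = (135 − c − 2q₁)/4.
E[c₂] = 0.375·7 + 0.5·9 + 0.125·40 = 12.125
Firm 1's FOC against E[q₂] yields q₁ = (135 − 2·20 + E[c₂])/6 = (135 − 40 + 12.125)/6 = 17.8542.
E[P] = 135 − 2·(q₁ + E[q₂]) = 55.7083; Firm 1's expected profit = (E[P] − 20)·q₁ = (55.7083 − 20)·17.8542 = 637.543.

637.54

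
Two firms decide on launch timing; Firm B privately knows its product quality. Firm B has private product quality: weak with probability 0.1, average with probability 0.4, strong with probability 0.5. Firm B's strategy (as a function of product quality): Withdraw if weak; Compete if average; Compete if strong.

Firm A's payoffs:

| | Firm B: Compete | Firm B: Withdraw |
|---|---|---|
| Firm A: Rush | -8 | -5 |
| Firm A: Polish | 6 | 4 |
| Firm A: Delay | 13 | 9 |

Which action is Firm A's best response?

E[Rush] = 0.1·(-5) + 0.4·(-8) + 0.5·(-8) = -7.7
E[Polish] = 0.1·(4) + 0.4·(6) + 0.5·(6) = 5.8
E[Delay] = 0.1·(9) + 0.4·(13) + 0.5·(13) = 12.6
Best response: Delay (12.6 is the largest).

Delay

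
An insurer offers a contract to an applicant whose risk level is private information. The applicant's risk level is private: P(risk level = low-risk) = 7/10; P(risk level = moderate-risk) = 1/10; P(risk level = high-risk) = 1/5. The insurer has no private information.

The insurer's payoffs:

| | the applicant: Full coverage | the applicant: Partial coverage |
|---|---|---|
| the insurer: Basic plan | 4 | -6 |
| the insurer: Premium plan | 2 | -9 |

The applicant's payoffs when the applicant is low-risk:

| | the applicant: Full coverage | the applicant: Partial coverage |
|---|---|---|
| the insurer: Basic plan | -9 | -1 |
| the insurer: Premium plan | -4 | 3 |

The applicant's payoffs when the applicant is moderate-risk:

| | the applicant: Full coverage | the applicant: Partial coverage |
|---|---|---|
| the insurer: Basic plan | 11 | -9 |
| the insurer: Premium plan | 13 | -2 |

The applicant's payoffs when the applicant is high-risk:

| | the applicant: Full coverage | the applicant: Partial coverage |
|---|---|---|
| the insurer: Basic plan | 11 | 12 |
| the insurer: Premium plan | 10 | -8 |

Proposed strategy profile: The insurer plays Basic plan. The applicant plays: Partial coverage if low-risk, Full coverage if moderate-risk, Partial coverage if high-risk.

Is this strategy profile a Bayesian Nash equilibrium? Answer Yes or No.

The insurer plays Basic plan: E[Basic plan] = 7/10·(-6) + 1/10·(4) + 1/5·(-6) = -5; E[Premium plan] = -79/10. Best-responding. ✓
The applicant (risk level low-risk), facing Basic plan: Full coverage gives -9, Partial coverage gives -1. Proposed Partial coverage is best. ✓
The applicant (risk level moderate-risk), facing Basic plan: Full coverage gives 11, Partial coverage gives -9. Proposed Full coverage is best. ✓
The applicant (risk level high-risk), facing Basic plan: Full coverage gives 11, Partial coverage gives 12. Proposed Partial coverage is best. ✓

Yes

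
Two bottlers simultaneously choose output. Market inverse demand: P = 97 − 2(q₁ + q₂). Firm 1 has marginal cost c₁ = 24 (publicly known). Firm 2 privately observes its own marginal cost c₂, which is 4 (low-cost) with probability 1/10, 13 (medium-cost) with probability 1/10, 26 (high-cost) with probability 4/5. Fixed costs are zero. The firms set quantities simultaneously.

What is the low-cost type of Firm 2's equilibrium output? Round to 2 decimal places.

17.29

Type-c best response for Firm 2: q₂(c) = (97 − c)/4 − q₁/2.
Firm 1 maximizes expected profit; its first-order condition is 97 − 4q₁ − 2E[q₂] − 24 = 0.
Substituting E[q₂] and solving: E[c₂] = 22.5, so q₁ = (97 − 2·24 + 22.5)/6 = 11.9167.
q₂(low-cost) = (97 − 4 − 2·11.9167)/4 = 17.2917.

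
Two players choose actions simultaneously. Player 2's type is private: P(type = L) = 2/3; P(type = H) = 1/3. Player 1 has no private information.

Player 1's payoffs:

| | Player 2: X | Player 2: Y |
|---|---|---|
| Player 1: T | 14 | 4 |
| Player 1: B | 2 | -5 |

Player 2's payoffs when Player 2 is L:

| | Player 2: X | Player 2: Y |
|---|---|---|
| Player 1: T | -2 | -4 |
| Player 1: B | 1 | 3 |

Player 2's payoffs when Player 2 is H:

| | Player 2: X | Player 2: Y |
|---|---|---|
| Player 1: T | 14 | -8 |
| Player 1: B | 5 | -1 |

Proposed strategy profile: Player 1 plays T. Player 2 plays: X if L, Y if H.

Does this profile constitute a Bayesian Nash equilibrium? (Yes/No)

Player 1 plays T: E[T] = 2/3·(14) + 1/3·(4) = 32/3; E[B] = -1/3. Best-responding. ✓
Player 2 (type L), facing T: X gives -2, Y gives -4. Proposed X is best. ✓
Player 2 (type H), facing T: X gives 14, Y gives -8. Proposed Y is not best — profitable deviation exists. ✗

No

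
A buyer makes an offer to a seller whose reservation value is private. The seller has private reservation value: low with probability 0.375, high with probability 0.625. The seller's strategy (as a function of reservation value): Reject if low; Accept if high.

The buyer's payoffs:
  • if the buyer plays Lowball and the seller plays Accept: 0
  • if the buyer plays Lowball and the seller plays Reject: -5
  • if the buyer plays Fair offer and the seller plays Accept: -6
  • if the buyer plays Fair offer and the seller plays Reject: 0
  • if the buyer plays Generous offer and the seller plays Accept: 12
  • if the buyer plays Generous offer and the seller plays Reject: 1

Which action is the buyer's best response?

E[Lowball] = 0.375·(-5) + 0.625·(0) = -1.875
E[Fair offer] = 0.375·(0) + 0.625·(-6) = -3.75
E[Generous offer] = 0.375·(1) + 0.625·(12) = 7.875
Best response: Generous offer (7.875 is the largest).

Generous offer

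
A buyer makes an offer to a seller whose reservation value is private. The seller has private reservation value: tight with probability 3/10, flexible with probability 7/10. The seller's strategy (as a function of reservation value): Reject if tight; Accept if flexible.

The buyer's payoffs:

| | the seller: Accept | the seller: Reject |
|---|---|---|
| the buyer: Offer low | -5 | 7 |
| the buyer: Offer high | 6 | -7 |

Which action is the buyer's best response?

Offer high

Compute the buyer's expected payoff for each action, taking the expectation over the seller's type.
E[Offer low] = 3/10·(7) + 7/10·(-5) = -7/5
E[Offer high] = 3/10·(-7) + 7/10·(6) = 21/10
Best response: Offer high (21/10 is the largest).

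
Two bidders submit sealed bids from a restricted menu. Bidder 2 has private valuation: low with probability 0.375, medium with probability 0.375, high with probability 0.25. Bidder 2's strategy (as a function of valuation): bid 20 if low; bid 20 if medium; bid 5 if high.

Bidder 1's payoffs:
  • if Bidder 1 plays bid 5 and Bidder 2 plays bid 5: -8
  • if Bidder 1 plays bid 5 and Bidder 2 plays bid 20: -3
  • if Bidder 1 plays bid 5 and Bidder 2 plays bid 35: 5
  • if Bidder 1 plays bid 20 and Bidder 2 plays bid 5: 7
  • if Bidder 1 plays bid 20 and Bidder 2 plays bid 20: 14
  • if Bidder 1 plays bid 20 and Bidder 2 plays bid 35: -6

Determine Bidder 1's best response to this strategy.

E[bid 5] = 0.375·(-3) + 0.375·(-3) + 0.25·(-8) = -4.25
E[bid 20] = 0.375·(14) + 0.375·(14) + 0.25·(7) = 12.25
Best response: bid 20 (12.25 is the largest).

bid 20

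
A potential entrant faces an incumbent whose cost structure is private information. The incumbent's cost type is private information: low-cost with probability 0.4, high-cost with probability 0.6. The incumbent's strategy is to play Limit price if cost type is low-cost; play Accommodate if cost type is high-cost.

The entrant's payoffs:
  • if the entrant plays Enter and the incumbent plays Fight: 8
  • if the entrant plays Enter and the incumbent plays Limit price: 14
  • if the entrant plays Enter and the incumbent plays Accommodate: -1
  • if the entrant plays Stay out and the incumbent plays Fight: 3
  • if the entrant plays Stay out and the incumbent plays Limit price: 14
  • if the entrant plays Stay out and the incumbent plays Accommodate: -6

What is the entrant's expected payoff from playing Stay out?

E[Stay out] = 0.4·14 + 0.6·(-6) = 5.6 + (-3.6) = 2

2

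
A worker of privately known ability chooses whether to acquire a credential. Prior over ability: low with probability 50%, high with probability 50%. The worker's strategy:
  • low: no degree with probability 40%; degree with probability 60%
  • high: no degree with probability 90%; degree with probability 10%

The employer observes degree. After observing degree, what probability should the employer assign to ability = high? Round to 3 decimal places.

P(degree) = 0.5·0.6 + 0.5·0.1 = 0.35
P(high | degree) = (0.5·0.1) / 0.35 = 0.05 / 0.35 = 0.142857

0.143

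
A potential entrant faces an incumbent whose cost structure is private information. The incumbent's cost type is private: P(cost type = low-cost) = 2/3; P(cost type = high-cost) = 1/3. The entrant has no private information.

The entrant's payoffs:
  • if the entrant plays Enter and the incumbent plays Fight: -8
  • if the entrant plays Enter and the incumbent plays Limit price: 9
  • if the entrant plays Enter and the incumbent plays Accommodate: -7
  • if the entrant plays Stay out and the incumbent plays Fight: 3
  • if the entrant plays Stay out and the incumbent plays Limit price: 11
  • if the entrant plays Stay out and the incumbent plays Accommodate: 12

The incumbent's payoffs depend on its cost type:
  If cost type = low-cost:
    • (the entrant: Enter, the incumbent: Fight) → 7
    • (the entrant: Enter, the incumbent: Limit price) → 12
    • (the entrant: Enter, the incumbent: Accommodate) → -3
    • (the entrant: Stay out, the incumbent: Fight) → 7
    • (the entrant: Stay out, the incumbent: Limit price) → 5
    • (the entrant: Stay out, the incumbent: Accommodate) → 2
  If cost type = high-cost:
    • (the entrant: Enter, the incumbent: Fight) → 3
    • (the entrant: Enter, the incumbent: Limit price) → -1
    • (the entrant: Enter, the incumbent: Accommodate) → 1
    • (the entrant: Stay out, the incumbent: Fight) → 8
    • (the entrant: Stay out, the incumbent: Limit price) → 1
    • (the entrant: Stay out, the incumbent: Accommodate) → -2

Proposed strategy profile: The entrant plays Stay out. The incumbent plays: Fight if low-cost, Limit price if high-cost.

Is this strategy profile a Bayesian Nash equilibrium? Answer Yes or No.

No

A profile is a BNE iff every type of every player is best-responding given beliefs about the other side.
The entrant plays Stay out: E[Stay out] = 2/3·(3) + 1/3·(11) = 17/3; E[Enter] = -7/3. Best-responding. ✓
The incumbent (cost type low-cost), facing Stay out: Fight gives 7, Limit price gives 5, Accommodate gives 2. Proposed Fight is best. ✓
The incumbent (cost type high-cost), facing Stay out: Fight gives 8, Limit price gives 1, Accommodate gives -2. Proposed Limit price is not best — profitable deviation exists. ✗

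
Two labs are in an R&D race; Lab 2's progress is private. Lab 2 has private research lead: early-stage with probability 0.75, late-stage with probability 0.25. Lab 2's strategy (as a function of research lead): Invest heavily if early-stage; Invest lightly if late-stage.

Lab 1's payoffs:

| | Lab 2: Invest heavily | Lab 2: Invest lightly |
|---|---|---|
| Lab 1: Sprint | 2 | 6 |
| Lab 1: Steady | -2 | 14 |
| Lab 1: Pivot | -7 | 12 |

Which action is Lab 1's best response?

Sprint

Compute Lab 1's expected payoff for each action, taking the expectation over Lab 2's type.
E[Sprint] = 0.75·(2) + 0.25·(6) = 3
E[Steady] = 0.75·(-2) + 0.25·(14) = 2
E[Pivot] = 0.75·(-7) + 0.25·(12) = -2.25
Best response: Sprint (3 is the largest).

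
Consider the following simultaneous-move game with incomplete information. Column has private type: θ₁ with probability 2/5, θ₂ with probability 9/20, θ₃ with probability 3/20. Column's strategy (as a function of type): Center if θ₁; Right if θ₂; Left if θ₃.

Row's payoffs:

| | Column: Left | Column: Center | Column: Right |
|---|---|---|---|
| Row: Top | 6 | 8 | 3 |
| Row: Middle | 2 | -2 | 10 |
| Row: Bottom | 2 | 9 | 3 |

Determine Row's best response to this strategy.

Top

E[Top] = 2/5·(8) + 9/20·(3) + 3/20·(6) = 109/20
E[Middle] = 2/5·(-2) + 9/20·(10) + 3/20·(2) = 4
E[Bottom] = 2/5·(9) + 9/20·(3) + 3/20·(2) = 21/4
Best response: Top (109/20 is the largest).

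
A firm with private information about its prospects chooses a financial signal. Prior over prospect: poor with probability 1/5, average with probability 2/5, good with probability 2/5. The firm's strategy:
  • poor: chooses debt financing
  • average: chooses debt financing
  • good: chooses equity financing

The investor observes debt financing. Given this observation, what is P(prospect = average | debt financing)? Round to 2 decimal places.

0.67

Apply Bayes' rule using the sender's strategy as the likelihood.
P(debt financing) = (1/5)·1 + (2/5)·1 + (2/5)·0 = 3/5
P(average | debt financing) = ((2/5)·1) / (3/5) = (2/5) / (3/5) = 2/3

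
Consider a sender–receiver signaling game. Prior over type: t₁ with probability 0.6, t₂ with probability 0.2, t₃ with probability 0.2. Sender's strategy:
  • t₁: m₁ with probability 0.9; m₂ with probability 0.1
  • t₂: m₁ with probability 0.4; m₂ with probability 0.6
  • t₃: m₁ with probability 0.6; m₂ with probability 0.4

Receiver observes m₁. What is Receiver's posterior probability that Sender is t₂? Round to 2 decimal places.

P(m₁) = 0.6·0.9 + 0.2·0.4 + 0.2·0.6 = 0.74
P(t₂ | m₁) = (0.2·0.4) / 0.74 = 0.08 / 0.74 = 0.108108

0.11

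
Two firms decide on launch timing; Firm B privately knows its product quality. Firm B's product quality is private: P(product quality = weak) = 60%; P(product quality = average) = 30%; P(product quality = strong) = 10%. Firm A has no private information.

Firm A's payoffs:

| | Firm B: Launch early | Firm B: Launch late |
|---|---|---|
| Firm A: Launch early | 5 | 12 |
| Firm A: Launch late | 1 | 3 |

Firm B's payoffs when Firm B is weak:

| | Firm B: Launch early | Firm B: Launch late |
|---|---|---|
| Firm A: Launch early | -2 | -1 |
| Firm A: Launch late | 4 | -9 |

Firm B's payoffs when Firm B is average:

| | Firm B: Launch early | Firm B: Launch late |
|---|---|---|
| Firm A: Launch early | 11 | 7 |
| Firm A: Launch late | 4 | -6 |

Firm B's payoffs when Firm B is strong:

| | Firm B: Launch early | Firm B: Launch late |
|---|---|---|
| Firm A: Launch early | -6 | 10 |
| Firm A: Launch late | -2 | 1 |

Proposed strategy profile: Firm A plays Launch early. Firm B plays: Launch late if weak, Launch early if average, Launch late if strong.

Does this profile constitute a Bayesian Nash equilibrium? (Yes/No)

Yes

A profile is a BNE iff every type of every player is best-responding given beliefs about the other side.
Firm A plays Launch early: E[Launch early] = 0.6·(12) + 0.3·(5) + 0.1·(12) = 9.9; E[Launch late] = 2.4. Best-responding. ✓
Firm B (product quality weak), facing Launch early: Launch early gives -2, Launch late gives -1. Proposed Launch late is best. ✓
Firm B (product quality average), facing Launch early: Launch early gives 11, Launch late gives 7. Proposed Launch early is best. ✓
Firm B (product quality strong), facing Launch early: Launch early gives -6, Launch late gives 10. Proposed Launch late is best. ✓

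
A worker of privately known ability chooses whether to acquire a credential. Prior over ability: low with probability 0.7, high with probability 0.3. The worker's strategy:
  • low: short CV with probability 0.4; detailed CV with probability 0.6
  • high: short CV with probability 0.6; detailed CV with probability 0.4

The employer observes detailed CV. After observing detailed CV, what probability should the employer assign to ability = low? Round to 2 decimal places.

Apply Bayes' rule using the sender's strategy as the likelihood.
P(detailed CV) = 0.7·0.6 + 0.3·0.4 = 0.54
P(low | detailed CV) = (0.7·0.6) / 0.54 = 0.42 / 0.54 = 0.777778

0.78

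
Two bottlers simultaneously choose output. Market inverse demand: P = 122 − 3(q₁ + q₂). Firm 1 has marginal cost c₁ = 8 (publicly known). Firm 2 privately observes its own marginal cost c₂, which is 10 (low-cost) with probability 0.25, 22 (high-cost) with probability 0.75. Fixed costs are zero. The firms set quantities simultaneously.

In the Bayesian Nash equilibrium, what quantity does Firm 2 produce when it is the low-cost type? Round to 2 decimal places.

Type-c best response for Firm 2: q₂(c) = (122 − c)/6 − q₁/2.
Firm 1 maximizes expected profit; its first-order condition is 122 − 6q₁ − 3E[q₂] − 8 = 0.
Substituting E[q₂] and solving: E[c₂] = 19, so q₁ = (122 − 2·8 + 19)/9 = 13.8889.
q₂(low-cost) = (122 − 10 − 3·13.8889)/6 = 11.7222.

11.72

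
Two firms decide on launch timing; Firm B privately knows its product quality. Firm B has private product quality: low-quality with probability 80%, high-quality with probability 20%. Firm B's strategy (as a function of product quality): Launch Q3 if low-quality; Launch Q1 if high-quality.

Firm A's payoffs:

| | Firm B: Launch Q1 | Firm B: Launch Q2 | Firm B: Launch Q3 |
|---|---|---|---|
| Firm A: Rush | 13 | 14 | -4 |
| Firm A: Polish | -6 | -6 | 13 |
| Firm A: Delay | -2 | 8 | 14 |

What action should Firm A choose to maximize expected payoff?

E[Rush] = 0.8·(-4) + 0.2·(13) = -0.6
E[Polish] = 0.8·(13) + 0.2·(-6) = 9.2
E[Delay] = 0.8·(14) + 0.2·(-2) = 10.8
Best response: Delay (10.8 is the largest).

Delay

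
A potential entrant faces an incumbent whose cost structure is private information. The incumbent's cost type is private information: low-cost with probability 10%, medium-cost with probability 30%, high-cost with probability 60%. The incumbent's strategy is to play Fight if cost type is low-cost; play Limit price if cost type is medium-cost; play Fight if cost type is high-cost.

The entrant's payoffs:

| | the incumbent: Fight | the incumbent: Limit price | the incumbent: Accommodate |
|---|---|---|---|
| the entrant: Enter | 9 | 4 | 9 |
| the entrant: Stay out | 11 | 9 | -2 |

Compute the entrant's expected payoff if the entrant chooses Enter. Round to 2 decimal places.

E[Enter] = 0.1·9 + 0.3·4 + 0.6·9 = 0.9 + 1.2 + 5.4 = 7.5

7.50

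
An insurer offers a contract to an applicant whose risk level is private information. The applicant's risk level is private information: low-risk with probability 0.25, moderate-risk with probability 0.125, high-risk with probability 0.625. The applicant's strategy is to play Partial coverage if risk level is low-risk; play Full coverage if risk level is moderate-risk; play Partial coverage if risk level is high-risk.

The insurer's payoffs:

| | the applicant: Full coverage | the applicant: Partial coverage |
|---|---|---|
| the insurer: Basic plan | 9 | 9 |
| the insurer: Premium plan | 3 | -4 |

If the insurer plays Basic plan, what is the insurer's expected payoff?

Take the expectation over the applicant's risk level, weighting each type's action by its prior probability.
E[Basic plan] = 0.25·9 + 0.125·9 + 0.625·9 = 2.25 + 1.125 + 5.625 = 9

9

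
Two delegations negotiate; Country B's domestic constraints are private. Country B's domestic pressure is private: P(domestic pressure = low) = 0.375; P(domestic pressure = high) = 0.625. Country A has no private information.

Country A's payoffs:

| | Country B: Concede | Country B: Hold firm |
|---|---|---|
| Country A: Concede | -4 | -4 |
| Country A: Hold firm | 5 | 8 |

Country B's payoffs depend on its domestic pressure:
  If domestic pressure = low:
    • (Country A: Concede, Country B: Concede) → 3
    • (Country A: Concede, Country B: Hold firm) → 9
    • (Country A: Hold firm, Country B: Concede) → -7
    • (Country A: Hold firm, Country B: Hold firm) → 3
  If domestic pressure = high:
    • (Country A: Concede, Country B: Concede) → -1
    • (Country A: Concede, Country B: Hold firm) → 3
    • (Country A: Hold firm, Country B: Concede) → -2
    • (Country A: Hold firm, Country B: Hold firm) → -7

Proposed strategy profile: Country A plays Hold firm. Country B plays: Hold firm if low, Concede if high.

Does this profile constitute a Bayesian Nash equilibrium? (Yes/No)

Yes

Country A plays Hold firm: E[Hold firm] = 0.375·(8) + 0.625·(5) = 6.125; E[Concede] = -4. Best-responding. ✓
Country B (domestic pressure low), facing Hold firm: Concede gives -7, Hold firm gives 3. Proposed Hold firm is best. ✓
Country B (domestic pressure high), facing Hold firm: Concede gives -2, Hold firm gives -7. Proposed Concede is best. ✓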